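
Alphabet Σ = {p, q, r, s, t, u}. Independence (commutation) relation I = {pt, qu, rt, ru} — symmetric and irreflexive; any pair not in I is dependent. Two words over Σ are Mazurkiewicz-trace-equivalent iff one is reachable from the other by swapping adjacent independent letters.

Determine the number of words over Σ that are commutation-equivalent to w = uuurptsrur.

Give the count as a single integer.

piece 0:u — minimal
piece 1:u rests on {0:u}
piece 2:u rests on {1:u}
piece 3:r — minimal
piece 4:p rests on {2:u, 3:r}
piece 5:t rests on {2:u}
piece 6:s rests on {4:p, 5:t}
piece 7:r rests on {6:s}
piece 8:u rests on {6:s}
piece 9:r rests on {7:r}
minimal pieces: {0:u, 3:r}
ways to finish when only these pieces remain (= sum over removing one remaining piece with nothing left below it):
  1 left: {8}→1  {9}→1
  2 left: {7,9}→1  {8,9}→2
  3 left: {7,8,9}→3
  4 left: {6,7,8,9}→3
  5 left: {4,6,7,8,9}→3  {5,6,7,8,9}→3
  6 left: {3,4,6,7,8,9}→3  {4,5,6,7,8,9}→6
  7 left: {2,4,5,6,7,8,9}→6  {3,4,5,6,7,8,9}→9
  8 left: {1,2,4,5,6,7,8,9}→6  {2,3,4,5,6,7,8,9}→15
  placing 0:u first → 21 extensions
  placing 3:r first → 6 extensions
total linear extensions = 27

27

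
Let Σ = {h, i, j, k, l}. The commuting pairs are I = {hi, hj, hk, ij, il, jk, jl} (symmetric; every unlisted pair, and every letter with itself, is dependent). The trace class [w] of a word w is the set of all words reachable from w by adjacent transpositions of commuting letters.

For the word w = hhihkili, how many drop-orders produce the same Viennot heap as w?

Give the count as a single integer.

0(h) covers ∅
1(h) covers 0:h
2(i) covers ∅
3(h) covers 1:h
4(k) covers 2:i
5(i) covers 4:k
6(l) covers 3:h, 4:k
7(i) covers 5:i
floor of heap: 0:h, 2:i
completions by unplaced set U, small U first (add the entries for U minus each lowest piece of U):
  |U|=1: {6}:1  {7}:1
  |U|=2: {3,6}:1  {5,7}:1  {6,7}:2
  |U|=3: {1,3,6}:1  {3,6,7}:3  {5,6,7}:3
  |U|=4: {0,1,3,6}:1  {1,3,6,7}:4  {3,5,6,7}:6  {4,5,6,7}:3
  |U|=5: {0,1,3,6,7}:5  {1,3,5,6,7}:10  {2,4,5,6,7}:3  {3,4,5,6,7}:9
  |U|=6: {0,1,3,5,6,7}:15  {1,3,4,5,6,7}:19  {2,3,4,5,6,7}:12
  start at 0(h): 31
  start at 2(i): 34
sum over floor = 65

65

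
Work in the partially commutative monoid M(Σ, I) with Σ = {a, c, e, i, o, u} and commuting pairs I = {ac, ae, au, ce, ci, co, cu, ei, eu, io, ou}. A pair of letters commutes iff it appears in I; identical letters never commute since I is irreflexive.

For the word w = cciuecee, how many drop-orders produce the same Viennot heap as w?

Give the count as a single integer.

0(c) covers ∅
1(c) covers 0:c
2(i) covers ∅
3(u) covers 2:i
4(e) covers ∅
5(c) covers 1:c
6(e) covers 4:e
7(e) covers 6:e
floor of heap: 0:c, 2:i, 4:e
completions by unplaced set U, small U first (add the entries for U minus each lowest piece of U):
  |U|=1: {3}:1  {5}:1  {7}:1
  |U|=2: {1,5}:1  {2,3}:1  {3,5}:2  {3,7}:2  {5,7}:2  {6,7}:1
  |U|=3: {0,1,5}:1  {1,3,5}:3  {1,5,7}:3  {2,3,5}:3  {2,3,7}:3  {3,5,7}:6  {3,6,7}:3  {4,6,7}:1  {5,6,7}:3
  |U|=4: {0,1,3,5}:4  {0,1,5,7}:4  {1,2,3,5}:6  {1,3,5,7}:12  {1,5,6,7}:6  {2,3,5,7}:12  {2,3,6,7}:6  {3,4,6,7}:4  {3,5,6,7}:12  {4,5,6,7}:4
  |U|=5: {0,1,2,3,5}:10  {0,1,3,5,7}:20  {0,1,5,6,7}:10  {1,2,3,5,7}:30  {1,3,5,6,7}:30  {1,4,5,6,7}:10  {2,3,4,6,7}:10  {2,3,5,6,7}:30  {3,4,5,6,7}:20
  |U|=6: {0,1,2,3,5,7}:60  {0,1,3,5,6,7}:60  {0,1,4,5,6,7}:20  {1,2,3,5,6,7}:90  {1,3,4,5,6,7}:60  {2,3,4,5,6,7}:60
  start at 0(c): 210
  start at 2(i): 140
  start at 4(e): 210
sum over floor = 560

560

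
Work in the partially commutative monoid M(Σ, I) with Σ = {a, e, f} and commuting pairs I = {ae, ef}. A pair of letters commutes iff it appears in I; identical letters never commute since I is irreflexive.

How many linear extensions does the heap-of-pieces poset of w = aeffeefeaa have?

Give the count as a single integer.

210

drop 0:a onto floor
drop 1:e onto floor
drop 2:f onto {0:a}
drop 3:f onto {2:f}
drop 4:e onto {1:e}
drop 5:e onto {4:e}
drop 6:f onto {3:f}
drop 7:e onto {5:e}
drop 8:a onto {6:f}
drop 9:a onto {8:a}
ground layer = {0:a, 1:e}
drop-orders for the pieces not yet dropped (sum over which currently-grounded one goes next):
  1 to go: {7} 1  {9} 1
  2 to go: {5,7} 1  {7,9} 2  {8,9} 1
  3 to go: {4,5,7} 1  {5,7,9} 3  {6,8,9} 1  {7,8,9} 3
  4 to go: {1,4,5,7} 1  {3,6,8,9} 1  {4,5,7,9} 4  {5,7,8,9} 6  {6,7,8,9} 4
  5 to go: {1,4,5,7,9} 5  {2,3,6,8,9} 1  {3,6,7,8,9} 5  {4,5,7,8,9} 10  {5,6,7,8,9} 10
  6 to go: {0,2,3,6,8,9} 1  {1,4,5,7,8,9} 15  {2,3,6,7,8,9} 6  {3,5,6,7,8,9} 15  {4,5,6,7,8,9} 20
  7 to go: {0,2,3,6,7,8,9} 7  {1,4,5,6,7,8,9} 35  {2,3,5,6,7,8,9} 21  {3,4,5,6,7,8,9} 35
  8 to go: {0,2,3,5,6,7,8,9} 28  {1,3,4,5,6,7,8,9} 70  {2,3,4,5,6,7,8,9} 56
  if 0:a drops first: 126 orders
  if 1:e drops first: 84 orders
heap linearizations: 210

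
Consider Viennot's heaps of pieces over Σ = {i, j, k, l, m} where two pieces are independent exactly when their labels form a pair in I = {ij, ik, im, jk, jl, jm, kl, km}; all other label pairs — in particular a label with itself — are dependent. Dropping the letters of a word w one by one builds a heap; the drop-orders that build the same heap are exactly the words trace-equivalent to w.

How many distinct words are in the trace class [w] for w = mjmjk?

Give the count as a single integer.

piece 0:m — minimal
piece 1:j — minimal
piece 2:m rests on {0:m}
piece 3:j rests on {1:j}
piece 4:k — minimal
minimal pieces: {0:m, 1:j, 4:k}
ways to finish when only these pieces remain (= sum over removing one remaining piece with nothing left below it):
  1 left: {2}→1  {3}→1  {4}→1
  2 left: {0,2}→1  {1,3}→1  {2,3}→2  {2,4}→2  {3,4}→2
  3 left: {0,2,3}→3  {0,2,4}→3  {1,2,3}→3  {1,3,4}→3  {2,3,4}→6
  placing 0:m first → 12 extensions
  placing 1:j first → 12 extensions
  placing 4:k first → 6 extensions
total linear extensions = 30

30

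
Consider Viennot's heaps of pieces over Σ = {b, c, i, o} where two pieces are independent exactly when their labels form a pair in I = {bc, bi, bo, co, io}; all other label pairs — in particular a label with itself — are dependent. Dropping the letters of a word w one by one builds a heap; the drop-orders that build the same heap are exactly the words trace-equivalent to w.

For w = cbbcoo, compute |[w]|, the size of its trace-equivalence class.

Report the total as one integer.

#0=c has no predecessor
#1=b has no predecessor
#2=b depends on [1:b]
#3=c depends on [0:c]
#4=o has no predecessor
#5=o depends on [4:o]
sources: [0:c, 1:b, 4:o]
N(rest) = Σ N(rest − s) over sources s of rest; N(one piece) = 1:
  size 1 → [2]=1  [3]=1  [5]=1
  size 2 → [0,3]=1  [1,2]=1  [2,3]=2  [2,5]=2  [3,5]=2  [4,5]=1
  size 3 → [0,2,3]=3  [0,3,5]=3  [1,2,3]=3  [1,2,5]=3  [2,3,5]=6  [2,4,5]=3  [3,4,5]=3
  size 4 → [0,1,2,3]=6  [0,2,3,5]=12  [0,3,4,5]=6  [1,2,3,5]=12  [1,2,4,5]=6  [2,3,4,5]=12
  first=0(c) contributes 30
  first=1(b) contributes 30
  first=4(o) contributes 30
|[w]| = 90

90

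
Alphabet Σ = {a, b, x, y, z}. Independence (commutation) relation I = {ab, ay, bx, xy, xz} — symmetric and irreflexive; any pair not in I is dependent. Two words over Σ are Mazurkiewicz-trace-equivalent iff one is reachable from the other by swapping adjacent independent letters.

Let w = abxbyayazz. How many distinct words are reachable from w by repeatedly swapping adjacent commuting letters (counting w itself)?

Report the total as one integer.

70

#0=a has no predecessor
#1=b has no predecessor
#2=x depends on [0:a]
#3=b depends on [1:b]
#4=y depends on [3:b]
#5=a depends on [2:x]
#6=y depends on [4:y]
#7=a depends on [5:a]
#8=z depends on [6:y, 7:a]
#9=z depends on [8:z]
sources: [0:a, 1:b]
N(rest) = Σ N(rest − s) over sources s of rest; N(one piece) = 1:
  size 1 → [9]=1
  size 2 → [8,9]=1
  size 3 → [6,8,9]=1  [7,8,9]=1
  size 4 → [4,6,8,9]=1  [5,7,8,9]=1  [6,7,8,9]=2
  size 5 → [2,5,7,8,9]=1  [3,4,6,8,9]=1  [4,6,7,8,9]=3  [5,6,7,8,9]=3
  size 6 → [0,2,5,7,8,9]=1  [1,3,4,6,8,9]=1  [2,5,6,7,8,9]=4  [3,4,6,7,8,9]=4  [4,5,6,7,8,9]=6
  size 7 → [0,2,5,6,7,8,9]=5  [1,3,4,6,7,8,9]=5  [2,4,5,6,7,8,9]=10  [3,4,5,6,7,8,9]=10
  size 8 → [0,2,4,5,6,7,8,9]=15  [1,3,4,5,6,7,8,9]=15  [2,3,4,5,6,7,8,9]=20
  first=0(a) contributes 35
  first=1(b) contributes 35
|[w]| = 70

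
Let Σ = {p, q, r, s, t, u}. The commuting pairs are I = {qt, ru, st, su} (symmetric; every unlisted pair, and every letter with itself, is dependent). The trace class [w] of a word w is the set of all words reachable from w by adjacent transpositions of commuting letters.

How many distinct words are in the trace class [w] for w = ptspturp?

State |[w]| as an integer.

#0=p has no predecessor
#1=t depends on [0:p]
#2=s depends on [0:p]
#3=p depends on [1:t, 2:s]
#4=t depends on [3:p]
#5=u depends on [4:t]
#6=r depends on [4:t]
#7=p depends on [5:u, 6:r]
sources: [0:p]
N(rest) = Σ N(rest − s) over sources s of rest; N(one piece) = 1:
  size 1 → [7]=1
  size 2 → [5,7]=1  [6,7]=1
  size 3 → [5,6,7]=2
  size 4 → [4,5,6,7]=2
  size 5 → [3,4,5,6,7]=2
  size 6 → [1,3,4,5,6,7]=2  [2,3,4,5,6,7]=2
  first=0(p) contributes 4

4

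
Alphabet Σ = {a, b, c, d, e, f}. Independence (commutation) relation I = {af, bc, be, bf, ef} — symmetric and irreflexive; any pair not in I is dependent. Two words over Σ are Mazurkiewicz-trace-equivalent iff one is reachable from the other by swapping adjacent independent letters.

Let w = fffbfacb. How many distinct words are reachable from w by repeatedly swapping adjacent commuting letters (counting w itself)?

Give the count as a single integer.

50

drop 0:f onto floor
drop 1:f onto {0:f}
drop 2:f onto {1:f}
drop 3:b onto floor
drop 4:f onto {2:f}
drop 5:a onto {3:b}
drop 6:c onto {4:f, 5:a}
drop 7:b onto {5:a}
ground layer = {0:f, 3:b}
drop-orders for the pieces not yet dropped (sum over which currently-grounded one goes next):
  1 to go: {6} 1  {7} 1
  2 to go: {4,6} 1  {6,7} 2
  3 to go: {2,4,6} 1  {4,6,7} 3  {5,6,7} 2
  4 to go: {1,2,4,6} 1  {2,4,6,7} 4  {3,5,6,7} 2  {4,5,6,7} 5
  5 to go: {0,1,2,4,6} 1  {1,2,4,6,7} 5  {2,4,5,6,7} 9  {3,4,5,6,7} 7
  6 to go: {0,1,2,4,6,7} 6  {1,2,4,5,6,7} 14  {2,3,4,5,6,7} 16
  if 0:f drops first: 30 orders
  if 3:b drops first: 20 orders
heap linearizations: 50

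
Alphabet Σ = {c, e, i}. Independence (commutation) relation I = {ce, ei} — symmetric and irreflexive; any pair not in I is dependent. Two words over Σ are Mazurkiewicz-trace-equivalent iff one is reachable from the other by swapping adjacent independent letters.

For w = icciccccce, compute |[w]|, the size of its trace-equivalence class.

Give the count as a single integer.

10

0(i) covers ∅
1(c) covers 0:i
2(c) covers 1:c
3(i) covers 2:c
4(c) covers 3:i
5(c) covers 4:c
6(c) covers 5:c
7(c) covers 6:c
8(c) covers 7:c
9(e) covers ∅
floor of heap: 0:i, 9:e
completions by unplaced set U, small U first (add the entries for U minus each lowest piece of U):
  |U|=1: {8}:1  {9}:1
  |U|=2: {7,8}:1  {8,9}:2
  |U|=3: {6,7,8}:1  {7,8,9}:3
  |U|=4: {5,6,7,8}:1  {6,7,8,9}:4
  |U|=5: {4,5,6,7,8}:1  {5,6,7,8,9}:5
  |U|=6: {3,4,5,6,7,8}:1  {4,5,6,7,8,9}:6
  |U|=7: {2,3,4,5,6,7,8}:1  {3,4,5,6,7,8,9}:7
  |U|=8: {1,2,3,4,5,6,7,8}:1  {2,3,4,5,6,7,8,9}:8
  start at 0(i): 9
  start at 9(e): 1
sum over floor = 10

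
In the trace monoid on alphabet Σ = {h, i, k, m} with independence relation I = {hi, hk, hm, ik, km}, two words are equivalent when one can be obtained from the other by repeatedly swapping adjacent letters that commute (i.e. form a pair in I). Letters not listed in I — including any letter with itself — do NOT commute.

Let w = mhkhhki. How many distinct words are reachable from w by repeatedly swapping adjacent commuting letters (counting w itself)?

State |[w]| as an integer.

piece 0:m — minimal
piece 1:h — minimal
piece 2:k — minimal
piece 3:h rests on {1:h}
piece 4:h rests on {3:h}
piece 5:k rests on {2:k}
piece 6:i rests on {0:m}
minimal pieces: {0:m, 1:h, 2:k}
ways to finish when only these pieces remain (= sum over removing one remaining piece with nothing left below it):
  1 left: {4}→1  {5}→1  {6}→1
  2 left: {0,6}→1  {2,5}→1  {3,4}→1  {4,5}→2  {4,6}→2  {5,6}→2
  3 left: {0,4,6}→3  {0,5,6}→3  {1,3,4}→1  {2,4,5}→3  {2,5,6}→3  {3,4,5}→3  {3,4,6}→3  {4,5,6}→6
  4 left: {0,2,5,6}→6  {0,3,4,6}→6  {0,4,5,6}→12  {1,3,4,5}→4  {1,3,4,6}→4  {2,3,4,5}→6  {2,4,5,6}→12  {3,4,5,6}→12
  5 left: {0,1,3,4,6}→10  {0,2,4,5,6}→30  {0,3,4,5,6}→30  {1,2,3,4,5}→10  {1,3,4,5,6}→20  {2,3,4,5,6}→30
  placing 0:m first → 60 extensions
  placing 1:h first → 90 extensions
  placing 2:k first → 60 extensions
total linear extensions = 210

210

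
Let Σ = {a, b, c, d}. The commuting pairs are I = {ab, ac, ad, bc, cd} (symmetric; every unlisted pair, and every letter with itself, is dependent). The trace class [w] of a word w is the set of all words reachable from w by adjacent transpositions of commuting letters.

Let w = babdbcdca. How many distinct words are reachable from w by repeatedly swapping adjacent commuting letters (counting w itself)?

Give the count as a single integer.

756

#0=b has no predecessor
#1=a has no predecessor
#2=b depends on [0:b]
#3=d depends on [2:b]
#4=b depends on [3:d]
#5=c has no predecessor
#6=d depends on [4:b]
#7=c depends on [5:c]
#8=a depends on [1:a]
sources: [0:b, 1:a, 5:c]
N(rest) = Σ N(rest − s) over sources s of rest; N(one piece) = 1:
  size 1 → [6]=1  [7]=1  [8]=1
  size 2 → [1,8]=1  [4,6]=1  [5,7]=1  [6,7]=2  [6,8]=2  [7,8]=2
  size 3 → [1,6,8]=3  [1,7,8]=3  [3,4,6]=1  [4,6,7]=3  [4,6,8]=3  [5,6,7]=3  [5,7,8]=3  [6,7,8]=6
  size 4 → [1,4,6,8]=6  [1,5,7,8]=6  [1,6,7,8]=12  [2,3,4,6]=1  [3,4,6,7]=4  [3,4,6,8]=4  [4,5,6,7]=6  [4,6,7,8]=12  [5,6,7,8]=12
  size 5 → [0,2,3,4,6]=1  [1,3,4,6,8]=10  [1,4,6,7,8]=30  [1,5,6,7,8]=30  [2,3,4,6,7]=5  [2,3,4,6,8]=5  [3,4,5,6,7]=10  [3,4,6,7,8]=20  [4,5,6,7,8]=30
  size 6 → [0,2,3,4,6,7]=6  [0,2,3,4,6,8]=6  [1,2,3,4,6,8]=15  [1,3,4,6,7,8]=60  [1,4,5,6,7,8]=90  [2,3,4,5,6,7]=15  [2,3,4,6,7,8]=30  [3,4,5,6,7,8]=60
  size 7 → [0,1,2,3,4,6,8]=21  [0,2,3,4,5,6,7]=21  [0,2,3,4,6,7,8]=42  [1,2,3,4,6,7,8]=105  [1,3,4,5,6,7,8]=210  [2,3,4,5,6,7,8]=105
  first=0(b) contributes 420
  first=1(a) contributes 168
  first=5(c) contributes 168
|[w]| = 756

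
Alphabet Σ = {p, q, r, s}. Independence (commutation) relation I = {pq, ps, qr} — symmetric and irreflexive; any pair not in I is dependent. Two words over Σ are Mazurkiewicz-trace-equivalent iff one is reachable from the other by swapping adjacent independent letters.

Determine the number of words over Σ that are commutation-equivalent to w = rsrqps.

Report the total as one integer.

#0=r has no predecessor
#1=s depends on [0:r]
#2=r depends on [1:s]
#3=q depends on [1:s]
#4=p depends on [2:r]
#5=s depends on [2:r, 3:q]
sources: [0:r]
N(rest) = Σ N(rest − s) over sources s of rest; N(one piece) = 1:
  size 1 → [4]=1  [5]=1
  size 2 → [3,5]=1  [4,5]=2
  size 3 → [2,4,5]=2  [3,4,5]=3
  size 4 → [2,3,4,5]=5
  first=0(r) contributes 5

5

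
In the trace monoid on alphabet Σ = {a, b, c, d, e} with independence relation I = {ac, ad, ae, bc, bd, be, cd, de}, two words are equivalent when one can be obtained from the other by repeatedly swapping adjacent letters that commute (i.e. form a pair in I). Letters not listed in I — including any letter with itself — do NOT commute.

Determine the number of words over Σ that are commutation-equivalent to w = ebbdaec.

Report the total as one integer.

piece 0:e — minimal
piece 1:b — minimal
piece 2:b rests on {1:b}
piece 3:d — minimal
piece 4:a rests on {2:b}
piece 5:e rests on {0:e}
piece 6:c rests on {5:e}
minimal pieces: {0:e, 1:b, 3:d}
ways to finish when only these pieces remain (= sum over removing one remaining piece with nothing left below it):
  1 left: {3}→1  {4}→1  {6}→1
  2 left: {2,4}→1  {3,4}→2  {3,6}→2  {4,6}→2  {5,6}→1
  3 left: {0,5,6}→1  {1,2,4}→1  {2,3,4}→3  {2,4,6}→3  {3,4,6}→6  {3,5,6}→3  {4,5,6}→3
  4 left: {0,3,5,6}→4  {0,4,5,6}→4  {1,2,3,4}→4  {1,2,4,6}→4  {2,3,4,6}→12  {2,4,5,6}→6  {3,4,5,6}→12
  5 left: {0,2,4,5,6}→10  {0,3,4,5,6}→20  {1,2,3,4,6}→20  {1,2,4,5,6}→10  {2,3,4,5,6}→30
  placing 0:e first → 60 extensions
  placing 1:b first → 60 extensions
  placing 3:d first → 20 extensions
total linear extensions = 140

140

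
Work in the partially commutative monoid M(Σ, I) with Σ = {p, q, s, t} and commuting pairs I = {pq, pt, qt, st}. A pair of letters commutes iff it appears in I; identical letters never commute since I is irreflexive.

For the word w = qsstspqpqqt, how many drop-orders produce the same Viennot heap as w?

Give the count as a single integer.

550

piece 0:q — minimal
piece 1:s rests on {0:q}
piece 2:s rests on {1:s}
piece 3:t — minimal
piece 4:s rests on {2:s}
piece 5:p rests on {4:s}
piece 6:q rests on {4:s}
piece 7:p rests on {5:p}
piece 8:q rests on {6:q}
piece 9:q rests on {8:q}
piece 10:t rests on {3:t}
minimal pieces: {0:q, 3:t}
ways to finish when only these pieces remain (= sum over removing one remaining piece with nothing left below it):
  1 left: {7}→1  {9}→1  {10}→1
  2 left: {3,10}→1  {5,7}→1  {7,9}→2  {7,10}→2  {8,9}→1  {9,10}→2
  3 left: {3,7,10}→3  {3,9,10}→3  {5,7,9}→3  {5,7,10}→3  {6,8,9}→1  {7,8,9}→3  {7,9,10}→6  {8,9,10}→3
  4 left: {3,5,7,10}→6  {3,7,9,10}→12  {3,8,9,10}→6  {5,7,8,9}→6  {5,7,9,10}→12  {6,7,8,9}→4  {6,8,9,10}→4  {7,8,9,10}→12
  5 left: {3,5,7,9,10}→30  {3,6,8,9,10}→10  {3,7,8,9,10}→30  {5,6,7,8,9}→10  {5,7,8,9,10}→30  {6,7,8,9,10}→20
  6 left: {3,5,7,8,9,10}→90  {3,6,7,8,9,10}→60  {4,5,6,7,8,9}→10  {5,6,7,8,9,10}→60
  7 left: {2,4,5,6,7,8,9}→10  {3,5,6,7,8,9,10}→210  {4,5,6,7,8,9,10}→70
  8 left: {1,2,4,5,6,7,8,9}→10  {2,4,5,6,7,8,9,10}→80  {3,4,5,6,7,8,9,10}→280
  9 left: {0,1,2,4,5,6,7,8,9}→10  {1,2,4,5,6,7,8,9,10}→90  {2,3,4,5,6,7,8,9,10}→360
  placing 0:q first → 450 extensions
  placing 3:t first → 100 extensions
total linear extensions = 550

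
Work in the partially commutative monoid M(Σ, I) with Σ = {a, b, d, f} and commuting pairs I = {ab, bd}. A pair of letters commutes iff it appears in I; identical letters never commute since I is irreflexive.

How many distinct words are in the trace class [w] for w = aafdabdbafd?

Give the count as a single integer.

15

#0=a has no predecessor
#1=a depends on [0:a]
#2=f depends on [1:a]
#3=d depends on [2:f]
#4=a depends on [3:d]
#5=b depends on [2:f]
#6=d depends on [4:a]
#7=b depends on [5:b]
#8=a depends on [6:d]
#9=f depends on [7:b, 8:a]
#10=d depends on [9:f]
sources: [0:a]
N(rest) = Σ N(rest − s) over sources s of rest; N(one piece) = 1:
  size 1 → [10]=1
  size 2 → [9,10]=1
  size 3 → [7,9,10]=1  [8,9,10]=1
  size 4 → [5,7,9,10]=1  [6,8,9,10]=1  [7,8,9,10]=2
  size 5 → [4,6,8,9,10]=1  [5,7,8,9,10]=3  [6,7,8,9,10]=3
  size 6 → [3,4,6,8,9,10]=1  [4,6,7,8,9,10]=4  [5,6,7,8,9,10]=6
  size 7 → [3,4,6,7,8,9,10]=5  [4,5,6,7,8,9,10]=10
  size 8 → [3,4,5,6,7,8,9,10]=15
  size 9 → [2,3,4,5,6,7,8,9,10]=15
  first=0(a) contributes 15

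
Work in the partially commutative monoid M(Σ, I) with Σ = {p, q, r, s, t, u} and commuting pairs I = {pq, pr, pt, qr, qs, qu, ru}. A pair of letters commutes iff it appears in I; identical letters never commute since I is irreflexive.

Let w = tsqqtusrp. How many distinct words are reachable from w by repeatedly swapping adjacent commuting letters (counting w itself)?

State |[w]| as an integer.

6

0(t) covers ∅
1(s) covers 0:t
2(q) covers 0:t
3(q) covers 2:q
4(t) covers 1:s, 3:q
5(u) covers 4:t
6(s) covers 5:u
7(r) covers 6:s
8(p) covers 6:s
floor of heap: 0:t
completions by unplaced set U, small U first (add the entries for U minus each lowest piece of U):
  |U|=1: {7}:1  {8}:1
  |U|=2: {7,8}:2
  |U|=3: {6,7,8}:2
  |U|=4: {5,6,7,8}:2
  |U|=5: {4,5,6,7,8}:2
  |U|=6: {1,4,5,6,7,8}:2  {3,4,5,6,7,8}:2
  |U|=7: {1,3,4,5,6,7,8}:4  {2,3,4,5,6,7,8}:2
  start at 0(t): 6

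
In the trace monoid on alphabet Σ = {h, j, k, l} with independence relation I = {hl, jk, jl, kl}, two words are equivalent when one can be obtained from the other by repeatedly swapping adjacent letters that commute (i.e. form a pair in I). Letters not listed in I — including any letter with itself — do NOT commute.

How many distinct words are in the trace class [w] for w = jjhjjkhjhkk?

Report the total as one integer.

3

0(j) covers ∅
1(j) covers 0:j
2(h) covers 1:j
3(j) covers 2:h
4(j) covers 3:j
5(k) covers 2:h
6(h) covers 4:j, 5:k
7(j) covers 6:h
8(h) covers 7:j
9(k) covers 8:h
10(k) covers 9:k
floor of heap: 0:j
completions by unplaced set U, small U first (add the entries for U minus each lowest piece of U):
  |U|=1: {10}:1
  |U|=2: {9,10}:1
  |U|=3: {8,9,10}:1
  |U|=4: {7,8,9,10}:1
  |U|=5: {6,7,8,9,10}:1
  |U|=6: {4,6,7,8,9,10}:1  {5,6,7,8,9,10}:1
  |U|=7: {3,4,6,7,8,9,10}:1  {4,5,6,7,8,9,10}:2
  |U|=8: {3,4,5,6,7,8,9,10}:3
  |U|=9: {2,3,4,5,6,7,8,9,10}:3
  start at 0(j): 3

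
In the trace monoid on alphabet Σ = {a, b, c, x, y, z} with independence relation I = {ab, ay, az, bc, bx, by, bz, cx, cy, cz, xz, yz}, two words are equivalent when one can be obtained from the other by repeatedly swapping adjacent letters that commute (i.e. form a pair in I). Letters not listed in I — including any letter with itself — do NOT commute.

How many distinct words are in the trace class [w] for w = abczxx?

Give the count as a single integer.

90

0(a) covers ∅
1(b) covers ∅
2(c) covers 0:a
3(z) covers ∅
4(x) covers 0:a
5(x) covers 4:x
floor of heap: 0:a, 1:b, 3:z
completions by unplaced set U, small U first (add the entries for U minus each lowest piece of U):
  |U|=1: {1}:1  {2}:1  {3}:1  {5}:1
  |U|=2: {1,2}:2  {1,3}:2  {1,5}:2  {2,3}:2  {2,5}:2  {3,5}:2  {4,5}:1
  |U|=3: {1,2,3}:6  {1,2,5}:6  {1,3,5}:6  {1,4,5}:3  {2,3,5}:6  {2,4,5}:3  {3,4,5}:3
  |U|=4: {0,2,4,5}:3  {1,2,3,5}:24  {1,2,4,5}:12  {1,3,4,5}:12  {2,3,4,5}:12
  start at 0(a): 60
  start at 1(b): 15
  start at 3(z): 15
sum over floor = 90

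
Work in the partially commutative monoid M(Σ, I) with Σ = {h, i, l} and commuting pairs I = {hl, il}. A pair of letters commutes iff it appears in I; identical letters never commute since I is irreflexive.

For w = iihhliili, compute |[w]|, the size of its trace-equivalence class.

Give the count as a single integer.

0(i) covers ∅
1(i) covers 0:i
2(h) covers 1:i
3(h) covers 2:h
4(l) covers ∅
5(i) covers 3:h
6(i) covers 5:i
7(l) covers 4:l
8(i) covers 6:i
floor of heap: 0:i, 4:l
completions by unplaced set U, small U first (add the entries for U minus each lowest piece of U):
  |U|=1: {7}:1  {8}:1
  |U|=2: {4,7}:1  {6,8}:1  {7,8}:2
  |U|=3: {4,7,8}:3  {5,6,8}:1  {6,7,8}:3
  |U|=4: {3,5,6,8}:1  {4,6,7,8}:6  {5,6,7,8}:4
  |U|=5: {2,3,5,6,8}:1  {3,5,6,7,8}:5  {4,5,6,7,8}:10
  |U|=6: {1,2,3,5,6,8}:1  {2,3,5,6,7,8}:6  {3,4,5,6,7,8}:15
  |U|=7: {0,1,2,3,5,6,8}:1  {1,2,3,5,6,7,8}:7  {2,3,4,5,6,7,8}:21
  start at 0(i): 28
  start at 4(l): 8
sum over floor = 36

36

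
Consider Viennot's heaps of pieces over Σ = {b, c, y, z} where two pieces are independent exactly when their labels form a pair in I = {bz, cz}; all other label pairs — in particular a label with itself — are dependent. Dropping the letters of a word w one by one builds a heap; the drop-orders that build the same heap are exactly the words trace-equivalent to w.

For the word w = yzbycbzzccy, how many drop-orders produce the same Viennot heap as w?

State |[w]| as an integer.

#0=y has no predecessor
#1=z depends on [0:y]
#2=b depends on [0:y]
#3=y depends on [1:z, 2:b]
#4=c depends on [3:y]
#5=b depends on [4:c]
#6=z depends on [3:y]
#7=z depends on [6:z]
#8=c depends on [5:b]
#9=c depends on [8:c]
#10=y depends on [7:z, 9:c]
sources: [0:y]
N(rest) = Σ N(rest − s) over sources s of rest; N(one piece) = 1:
  size 1 → [10]=1
  size 2 → [7,10]=1  [9,10]=1
  size 3 → [6,7,10]=1  [7,9,10]=2  [8,9,10]=1
  size 4 → [5,8,9,10]=1  [6,7,9,10]=3  [7,8,9,10]=3
  size 5 → [4,5,8,9,10]=1  [5,7,8,9,10]=4  [6,7,8,9,10]=6
  size 6 → [4,5,7,8,9,10]=5  [5,6,7,8,9,10]=10
  size 7 → [4,5,6,7,8,9,10]=15
  size 8 → [3,4,5,6,7,8,9,10]=15
  size 9 → [1,3,4,5,6,7,8,9,10]=15  [2,3,4,5,6,7,8,9,10]=15
  first=0(y) contributes 30

30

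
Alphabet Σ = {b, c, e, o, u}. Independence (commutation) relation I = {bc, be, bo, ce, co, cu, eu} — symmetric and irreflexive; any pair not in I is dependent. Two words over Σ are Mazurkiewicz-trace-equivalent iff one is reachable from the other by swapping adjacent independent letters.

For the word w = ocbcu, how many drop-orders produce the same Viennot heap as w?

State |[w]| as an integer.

piece 0:o — minimal
piece 1:c — minimal
piece 2:b — minimal
piece 3:c rests on {1:c}
piece 4:u rests on {0:o, 2:b}
minimal pieces: {0:o, 1:c, 2:b}
ways to finish when only these pieces remain (= sum over removing one remaining piece with nothing left below it):
  1 left: {3}→1  {4}→1
  2 left: {0,4}→1  {1,3}→1  {2,4}→1  {3,4}→2
  3 left: {0,2,4}→2  {0,3,4}→3  {1,3,4}→3  {2,3,4}→3
  placing 0:o first → 6 extensions
  placing 1:c first → 8 extensions
  placing 2:b first → 6 extensions
total linear extensions = 20

20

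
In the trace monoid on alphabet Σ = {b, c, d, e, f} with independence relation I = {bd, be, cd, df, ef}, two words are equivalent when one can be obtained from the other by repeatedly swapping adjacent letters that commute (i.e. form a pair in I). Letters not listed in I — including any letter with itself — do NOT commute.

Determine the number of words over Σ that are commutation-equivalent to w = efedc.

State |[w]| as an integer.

7

drop 0:e onto floor
drop 1:f onto floor
drop 2:e onto {0:e}
drop 3:d onto {2:e}
drop 4:c onto {1:f, 2:e}
ground layer = {0:e, 1:f}
drop-orders for the pieces not yet dropped (sum over which currently-grounded one goes next):
  1 to go: {3} 1  {4} 1
  2 to go: {1,4} 1  {3,4} 2
  3 to go: {1,3,4} 3  {2,3,4} 2
  if 0:e drops first: 5 orders
  if 1:f drops first: 2 orders
heap linearizations: 7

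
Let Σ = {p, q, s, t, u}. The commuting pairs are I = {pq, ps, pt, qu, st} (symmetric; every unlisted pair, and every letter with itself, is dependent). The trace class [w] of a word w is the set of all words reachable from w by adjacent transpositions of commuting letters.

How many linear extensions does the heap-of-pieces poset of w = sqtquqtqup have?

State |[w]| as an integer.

0(s) covers ∅
1(q) covers 0:s
2(t) covers 1:q
3(q) covers 2:t
4(u) covers 2:t
5(q) covers 3:q
6(t) covers 4:u, 5:q
7(q) covers 6:t
8(u) covers 6:t
9(p) covers 8:u
floor of heap: 0:s
completions by unplaced set U, small U first (add the entries for U minus each lowest piece of U):
  |U|=1: {7}:1  {9}:1
  |U|=2: {7,9}:2  {8,9}:1
  |U|=3: {7,8,9}:3
  |U|=4: {6,7,8,9}:3
  |U|=5: {4,6,7,8,9}:3  {5,6,7,8,9}:3
  |U|=6: {3,5,6,7,8,9}:3  {4,5,6,7,8,9}:6
  |U|=7: {3,4,5,6,7,8,9}:9
  |U|=8: {2,3,4,5,6,7,8,9}:9
  start at 0(s): 9

9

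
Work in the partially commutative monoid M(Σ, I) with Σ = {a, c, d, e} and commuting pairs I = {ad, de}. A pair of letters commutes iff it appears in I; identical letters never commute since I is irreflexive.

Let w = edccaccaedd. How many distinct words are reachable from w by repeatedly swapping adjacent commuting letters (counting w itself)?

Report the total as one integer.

drop 0:e onto floor
drop 1:d onto floor
drop 2:c onto {0:e, 1:d}
drop 3:c onto {2:c}
drop 4:a onto {3:c}
drop 5:c onto {4:a}
drop 6:c onto {5:c}
drop 7:a onto {6:c}
drop 8:e onto {7:a}
drop 9:d onto {6:c}
drop 10:d onto {9:d}
ground layer = {0:e, 1:d}
drop-orders for the pieces not yet dropped (sum over which currently-grounded one goes next):
  1 to go: {8} 1  {10} 1
  2 to go: {7,8} 1  {8,10} 2  {9,10} 1
  3 to go: {7,8,10} 3  {8,9,10} 3
  4 to go: {7,8,9,10} 6
  5 to go: {6,7,8,9,10} 6
  6 to go: {5,6,7,8,9,10} 6
  7 to go: {4,5,6,7,8,9,10} 6
  8 to go: {3,4,5,6,7,8,9,10} 6
  9 to go: {2,3,4,5,6,7,8,9,10} 6
  if 0:e drops first: 6 orders
  if 1:d drops first: 6 orders
heap linearizations: 12

12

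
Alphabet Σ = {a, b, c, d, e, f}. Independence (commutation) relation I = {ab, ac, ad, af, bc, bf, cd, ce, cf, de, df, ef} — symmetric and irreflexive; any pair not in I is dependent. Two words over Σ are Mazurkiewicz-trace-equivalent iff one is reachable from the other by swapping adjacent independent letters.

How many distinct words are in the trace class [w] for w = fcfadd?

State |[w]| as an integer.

#0=f has no predecessor
#1=c has no predecessor
#2=f depends on [0:f]
#3=a has no predecessor
#4=d has no predecessor
#5=d depends on [4:d]
sources: [0:f, 1:c, 3:a, 4:d]
N(rest) = Σ N(rest − s) over sources s of rest; N(one piece) = 1:
  size 1 → [1]=1  [2]=1  [3]=1  [5]=1
  size 2 → [0,2]=1  [1,2]=2  [1,3]=2  [1,5]=2  [2,3]=2  [2,5]=2  [3,5]=2  [4,5]=1
  size 3 → [0,1,2]=3  [0,2,3]=3  [0,2,5]=3  [1,2,3]=6  [1,2,5]=6  [1,3,5]=6  [1,4,5]=3  [2,3,5]=6  [2,4,5]=3  [3,4,5]=3
  size 4 → [0,1,2,3]=12  [0,1,2,5]=12  [0,2,3,5]=12  [0,2,4,5]=6  [1,2,3,5]=24  [1,2,4,5]=12  [1,3,4,5]=12  [2,3,4,5]=12
  first=0(f) contributes 60
  first=1(c) contributes 30
  first=3(a) contributes 30
  first=4(d) contributes 60
|[w]| = 180

180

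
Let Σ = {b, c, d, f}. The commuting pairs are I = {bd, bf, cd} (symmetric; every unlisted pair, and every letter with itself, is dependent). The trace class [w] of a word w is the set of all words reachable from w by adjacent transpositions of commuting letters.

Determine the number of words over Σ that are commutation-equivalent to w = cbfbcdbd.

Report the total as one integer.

31

piece 0:c — minimal
piece 1:b rests on {0:c}
piece 2:f rests on {0:c}
piece 3:b rests on {1:b}
piece 4:c rests on {2:f, 3:b}
piece 5:d rests on {2:f}
piece 6:b rests on {4:c}
piece 7:d rests on {5:d}
minimal pieces: {0:c}
ways to finish when only these pieces remain (= sum over removing one remaining piece with nothing left below it):
  1 left: {6}→1  {7}→1
  2 left: {4,6}→1  {5,7}→1  {6,7}→2
  3 left: {3,4,6}→1  {4,6,7}→3  {5,6,7}→3
  4 left: {1,3,4,6}→1  {3,4,6,7}→4  {4,5,6,7}→6
  5 left: {1,3,4,6,7}→5  {2,4,5,6,7}→6  {3,4,5,6,7}→10
  6 left: {1,3,4,5,6,7}→15  {2,3,4,5,6,7}→16
  placing 0:c first → 31 extensions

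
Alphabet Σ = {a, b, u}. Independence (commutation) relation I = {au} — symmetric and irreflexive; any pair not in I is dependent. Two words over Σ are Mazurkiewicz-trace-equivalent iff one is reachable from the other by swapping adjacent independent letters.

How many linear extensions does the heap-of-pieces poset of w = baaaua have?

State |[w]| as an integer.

drop 0:b onto floor
drop 1:a onto {0:b}
drop 2:a onto {1:a}
drop 3:a onto {2:a}
drop 4:u onto {0:b}
drop 5:a onto {3:a}
ground layer = {0:b}
drop-orders for the pieces not yet dropped (sum over which currently-grounded one goes next):
  1 to go: {4} 1  {5} 1
  2 to go: {3,5} 1  {4,5} 2
  3 to go: {2,3,5} 1  {3,4,5} 3
  4 to go: {1,2,3,5} 1  {2,3,4,5} 4
  if 0:b drops first: 5 orders

5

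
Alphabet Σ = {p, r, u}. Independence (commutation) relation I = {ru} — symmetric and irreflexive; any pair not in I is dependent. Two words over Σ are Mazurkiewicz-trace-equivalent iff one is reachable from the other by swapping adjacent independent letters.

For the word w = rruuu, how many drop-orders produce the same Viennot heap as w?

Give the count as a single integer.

#0=r has no predecessor
#1=r depends on [0:r]
#2=u has no predecessor
#3=u depends on [2:u]
#4=u depends on [3:u]
sources: [0:r, 2:u]
N(rest) = Σ N(rest − s) over sources s of rest; N(one piece) = 1:
  size 1 → [1]=1  [4]=1
  size 2 → [0,1]=1  [1,4]=2  [3,4]=1
  size 3 → [0,1,4]=3  [1,3,4]=3  [2,3,4]=1
  first=0(r) contributes 4
  first=2(u) contributes 6
|[w]| = 10

10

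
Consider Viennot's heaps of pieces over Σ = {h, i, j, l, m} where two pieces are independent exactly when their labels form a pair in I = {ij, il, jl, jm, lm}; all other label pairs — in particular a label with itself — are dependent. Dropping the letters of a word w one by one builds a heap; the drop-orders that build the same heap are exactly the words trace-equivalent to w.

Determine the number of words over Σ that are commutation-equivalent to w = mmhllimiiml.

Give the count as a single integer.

56

0(m) covers ∅
1(m) covers 0:m
2(h) covers 1:m
3(l) covers 2:h
4(l) covers 3:l
5(i) covers 2:h
6(m) covers 5:i
7(i) covers 6:m
8(i) covers 7:i
9(m) covers 8:i
10(l) covers 4:l
floor of heap: 0:m
completions by unplaced set U, small U first (add the entries for U minus each lowest piece of U):
  |U|=1: {9}:1  {10}:1
  |U|=2: {4,10}:1  {8,9}:1  {9,10}:2
  |U|=3: {3,4,10}:1  {4,9,10}:3  {7,8,9}:1  {8,9,10}:3
  |U|=4: {3,4,9,10}:4  {4,8,9,10}:6  {6,7,8,9}:1  {7,8,9,10}:4
  |U|=5: {3,4,8,9,10}:10  {4,7,8,9,10}:10  {5,6,7,8,9}:1  {6,7,8,9,10}:5
  |U|=6: {3,4,7,8,9,10}:20  {4,6,7,8,9,10}:15  {5,6,7,8,9,10}:6
  |U|=7: {3,4,6,7,8,9,10}:35  {4,5,6,7,8,9,10}:21
  |U|=8: {3,4,5,6,7,8,9,10}:56
  |U|=9: {2,3,4,5,6,7,8,9,10}:56
  start at 0(m): 56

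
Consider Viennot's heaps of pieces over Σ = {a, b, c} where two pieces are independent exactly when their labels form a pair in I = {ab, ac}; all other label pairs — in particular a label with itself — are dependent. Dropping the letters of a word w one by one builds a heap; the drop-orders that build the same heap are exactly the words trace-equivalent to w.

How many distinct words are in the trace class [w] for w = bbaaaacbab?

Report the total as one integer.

piece 0:b — minimal
piece 1:b rests on {0:b}
piece 2:a — minimal
piece 3:a rests on {2:a}
piece 4:a rests on {3:a}
piece 5:a rests on {4:a}
piece 6:c rests on {1:b}
piece 7:b rests on {6:c}
piece 8:a rests on {5:a}
piece 9:b rests on {7:b}
minimal pieces: {0:b, 2:a}
ways to finish when only these pieces remain (= sum over removing one remaining piece with nothing left below it):
  1 left: {8}→1  {9}→1
  2 left: {5,8}→1  {7,9}→1  {8,9}→2
  3 left: {4,5,8}→1  {5,8,9}→3  {6,7,9}→1  {7,8,9}→3
  4 left: {1,6,7,9}→1  {3,4,5,8}→1  {4,5,8,9}→4  {5,7,8,9}→6  {6,7,8,9}→4
  5 left: {0,1,6,7,9}→1  {1,6,7,8,9}→5  {2,3,4,5,8}→1  {3,4,5,8,9}→5  {4,5,7,8,9}→10  {5,6,7,8,9}→10
  6 left: {0,1,6,7,8,9}→6  {1,5,6,7,8,9}→15  {2,3,4,5,8,9}→6  {3,4,5,7,8,9}→15  {4,5,6,7,8,9}→20
  7 left: {0,1,5,6,7,8,9}→21  {1,4,5,6,7,8,9}→35  {2,3,4,5,7,8,9}→21  {3,4,5,6,7,8,9}→35
  8 left: {0,1,4,5,6,7,8,9}→56  {1,3,4,5,6,7,8,9}→70  {2,3,4,5,6,7,8,9}→56
  placing 0:b first → 126 extensions
  placing 2:a first → 126 extensions
total linear extensions = 252

252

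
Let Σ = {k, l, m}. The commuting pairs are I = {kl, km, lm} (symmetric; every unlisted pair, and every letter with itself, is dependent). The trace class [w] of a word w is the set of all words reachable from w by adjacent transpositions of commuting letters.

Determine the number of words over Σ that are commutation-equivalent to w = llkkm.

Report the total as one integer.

30

drop 0:l onto floor
drop 1:l onto {0:l}
drop 2:k onto floor
drop 3:k onto {2:k}
drop 4:m onto floor
ground layer = {0:l, 2:k, 4:m}
drop-orders for the pieces not yet dropped (sum over which currently-grounded one goes next):
  1 to go: {1} 1  {3} 1  {4} 1
  2 to go: {0,1} 1  {1,3} 2  {1,4} 2  {2,3} 1  {3,4} 2
  3 to go: {0,1,3} 3  {0,1,4} 3  {1,2,3} 3  {1,3,4} 6  {2,3,4} 3
  if 0:l drops first: 12 orders
  if 2:k drops first: 12 orders
  if 4:m drops first: 6 orders
heap linearizations: 30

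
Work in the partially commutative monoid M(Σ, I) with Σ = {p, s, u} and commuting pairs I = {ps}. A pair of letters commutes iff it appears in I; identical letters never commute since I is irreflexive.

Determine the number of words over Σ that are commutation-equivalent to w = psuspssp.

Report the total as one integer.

0(p) covers ∅
1(s) covers ∅
2(u) covers 0:p, 1:s
3(s) covers 2:u
4(p) covers 2:u
5(s) covers 3:s
6(s) covers 5:s
7(p) covers 4:p
floor of heap: 0:p, 1:s
completions by unplaced set U, small U first (add the entries for U minus each lowest piece of U):
  |U|=1: {6}:1  {7}:1
  |U|=2: {4,7}:1  {5,6}:1  {6,7}:2
  |U|=3: {3,5,6}:1  {4,6,7}:3  {5,6,7}:3
  |U|=4: {3,5,6,7}:4  {4,5,6,7}:6
  |U|=5: {3,4,5,6,7}:10
  |U|=6: {2,3,4,5,6,7}:10
  start at 0(p): 10
  start at 1(s): 10
sum over floor = 20

20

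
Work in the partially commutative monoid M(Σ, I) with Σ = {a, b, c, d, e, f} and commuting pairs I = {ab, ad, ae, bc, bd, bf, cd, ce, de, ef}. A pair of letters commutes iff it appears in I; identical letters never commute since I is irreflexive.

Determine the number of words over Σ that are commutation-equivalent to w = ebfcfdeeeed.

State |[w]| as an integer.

462

0(e) covers ∅
1(b) covers 0:e
2(f) covers ∅
3(c) covers 2:f
4(f) covers 3:c
5(d) covers 4:f
6(e) covers 1:b
7(e) covers 6:e
8(e) covers 7:e
9(e) covers 8:e
10(d) covers 5:d
floor of heap: 0:e, 2:f
completions by unplaced set U, small U first (add the entries for U minus each lowest piece of U):
  |U|=1: {9}:1  {10}:1
  |U|=2: {5,10}:1  {8,9}:1  {9,10}:2
  |U|=3: {4,5,10}:1  {5,9,10}:3  {7,8,9}:1  {8,9,10}:3
  |U|=4: {3,4,5,10}:1  {4,5,9,10}:4  {5,8,9,10}:6  {6,7,8,9}:1  {7,8,9,10}:4
  |U|=5: {1,6,7,8,9}:1  {2,3,4,5,10}:1  {3,4,5,9,10}:5  {4,5,8,9,10}:10  {5,7,8,9,10}:10  {6,7,8,9,10}:5
  |U|=6: {0,1,6,7,8,9}:1  {1,6,7,8,9,10}:6  {2,3,4,5,9,10}:6  {3,4,5,8,9,10}:15  {4,5,7,8,9,10}:20  {5,6,7,8,9,10}:15
  |U|=7: {0,1,6,7,8,9,10}:7  {1,5,6,7,8,9,10}:21  {2,3,4,5,8,9,10}:21  {3,4,5,7,8,9,10}:35  {4,5,6,7,8,9,10}:35
  |U|=8: {0,1,5,6,7,8,9,10}:28  {1,4,5,6,7,8,9,10}:56  {2,3,4,5,7,8,9,10}:56  {3,4,5,6,7,8,9,10}:70
  |U|=9: {0,1,4,5,6,7,8,9,10}:84  {1,3,4,5,6,7,8,9,10}:126  {2,3,4,5,6,7,8,9,10}:126
  start at 0(e): 252
  start at 2(f): 210
sum over floor = 462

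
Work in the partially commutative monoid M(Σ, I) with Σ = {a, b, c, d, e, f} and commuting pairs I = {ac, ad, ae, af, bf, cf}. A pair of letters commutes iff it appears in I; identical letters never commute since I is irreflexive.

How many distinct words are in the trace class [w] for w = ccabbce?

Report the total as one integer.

drop 0:c onto floor
drop 1:c onto {0:c}
drop 2:a onto floor
drop 3:b onto {1:c, 2:a}
drop 4:b onto {3:b}
drop 5:c onto {4:b}
drop 6:e onto {5:c}
ground layer = {0:c, 2:a}
drop-orders for the pieces not yet dropped (sum over which currently-grounded one goes next):
  1 to go: {6} 1
  2 to go: {5,6} 1
  3 to go: {4,5,6} 1
  4 to go: {3,4,5,6} 1
  5 to go: {1,3,4,5,6} 1  {2,3,4,5,6} 1
  if 0:c drops first: 2 orders
  if 2:a drops first: 1 orders
heap linearizations: 3

3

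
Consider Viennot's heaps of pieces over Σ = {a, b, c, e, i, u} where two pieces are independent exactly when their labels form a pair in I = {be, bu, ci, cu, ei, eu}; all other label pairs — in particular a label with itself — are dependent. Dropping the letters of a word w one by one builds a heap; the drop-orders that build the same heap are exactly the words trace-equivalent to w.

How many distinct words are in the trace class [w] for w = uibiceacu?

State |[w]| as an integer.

drop 0:u onto floor
drop 1:i onto {0:u}
drop 2:b onto {1:i}
drop 3:i onto {2:b}
drop 4:c onto {2:b}
drop 5:e onto {4:c}
drop 6:a onto {3:i, 5:e}
drop 7:c onto {6:a}
drop 8:u onto {6:a}
ground layer = {0:u}
drop-orders for the pieces not yet dropped (sum over which currently-grounded one goes next):
  1 to go: {7} 1  {8} 1
  2 to go: {7,8} 2
  3 to go: {6,7,8} 2
  4 to go: {3,6,7,8} 2  {5,6,7,8} 2
  5 to go: {3,5,6,7,8} 4  {4,5,6,7,8} 2
  6 to go: {3,4,5,6,7,8} 6
  7 to go: {2,3,4,5,6,7,8} 6
  if 0:u drops first: 6 orders

6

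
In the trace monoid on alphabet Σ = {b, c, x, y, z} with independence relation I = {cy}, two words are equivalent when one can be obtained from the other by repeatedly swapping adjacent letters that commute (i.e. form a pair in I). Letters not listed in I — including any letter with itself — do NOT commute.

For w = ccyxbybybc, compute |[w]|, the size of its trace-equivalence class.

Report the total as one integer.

3

drop 0:c onto floor
drop 1:c onto {0:c}
drop 2:y onto floor
drop 3:x onto {1:c, 2:y}
drop 4:b onto {3:x}
drop 5:y onto {4:b}
drop 6:b onto {5:y}
drop 7:y onto {6:b}
drop 8:b onto {7:y}
drop 9:c onto {8:b}
ground layer = {0:c, 2:y}
drop-orders for the pieces not yet dropped (sum over which currently-grounded one goes next):
  1 to go: {9} 1
  2 to go: {8,9} 1
  3 to go: {7,8,9} 1
  4 to go: {6,7,8,9} 1
  5 to go: {5,6,7,8,9} 1
  6 to go: {4,5,6,7,8,9} 1
  7 to go: {3,4,5,6,7,8,9} 1
  8 to go: {1,3,4,5,6,7,8,9} 1  {2,3,4,5,6,7,8,9} 1
  if 0:c drops first: 2 orders
  if 2:y drops first: 1 orders
heap linearizations: 3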